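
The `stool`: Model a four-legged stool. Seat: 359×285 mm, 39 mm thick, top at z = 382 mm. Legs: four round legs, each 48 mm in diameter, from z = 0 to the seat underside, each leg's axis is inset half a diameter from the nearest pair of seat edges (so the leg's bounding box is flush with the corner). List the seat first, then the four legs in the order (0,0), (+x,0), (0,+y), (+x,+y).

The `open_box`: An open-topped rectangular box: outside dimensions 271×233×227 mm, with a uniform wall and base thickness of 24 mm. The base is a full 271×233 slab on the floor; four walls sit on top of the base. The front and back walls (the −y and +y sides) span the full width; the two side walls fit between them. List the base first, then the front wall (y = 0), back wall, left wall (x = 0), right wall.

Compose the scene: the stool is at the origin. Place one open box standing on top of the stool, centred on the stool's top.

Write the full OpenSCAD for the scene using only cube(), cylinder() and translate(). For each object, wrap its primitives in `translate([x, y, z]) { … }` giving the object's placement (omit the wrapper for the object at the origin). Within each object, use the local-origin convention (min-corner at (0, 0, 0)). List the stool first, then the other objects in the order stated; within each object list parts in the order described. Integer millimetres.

translate([0, 0, 343]) cube([359, 285, 39]);
translate([24, 24, 0]) cylinder(h = 343, r = 24);
translate([335, 24, 0]) cylinder(h = 343, r = 24);
translate([24, 261, 0]) cylinder(h = 343, r = 24);
translate([335, 261, 0]) cylinder(h = 343, r = 24);
translate([44, 26, 382]) {
  cube([271, 233, 24]);
  translate([0, 0, 24]) cube([271, 24, 203]);
  translate([0, 209, 24]) cube([271, 24, 203]);
  translate([0, 24, 24]) cube([24, 185, 203]);
  translate([247, 24, 24]) cube([24, 185, 203]);
}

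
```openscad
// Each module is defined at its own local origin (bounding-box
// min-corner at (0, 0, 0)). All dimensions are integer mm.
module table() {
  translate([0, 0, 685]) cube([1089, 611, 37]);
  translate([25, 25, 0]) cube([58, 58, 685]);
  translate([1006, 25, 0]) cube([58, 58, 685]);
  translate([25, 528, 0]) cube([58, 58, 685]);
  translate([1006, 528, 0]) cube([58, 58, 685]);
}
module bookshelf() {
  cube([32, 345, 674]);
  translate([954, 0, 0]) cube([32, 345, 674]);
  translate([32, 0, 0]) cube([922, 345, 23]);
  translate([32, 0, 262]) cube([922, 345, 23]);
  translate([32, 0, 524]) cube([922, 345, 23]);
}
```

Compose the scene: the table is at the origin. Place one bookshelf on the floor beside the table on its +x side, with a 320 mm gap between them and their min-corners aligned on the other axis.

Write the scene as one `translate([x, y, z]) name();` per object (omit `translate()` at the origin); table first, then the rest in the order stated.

table();
translate([1409, 0, 0]) bookshelf();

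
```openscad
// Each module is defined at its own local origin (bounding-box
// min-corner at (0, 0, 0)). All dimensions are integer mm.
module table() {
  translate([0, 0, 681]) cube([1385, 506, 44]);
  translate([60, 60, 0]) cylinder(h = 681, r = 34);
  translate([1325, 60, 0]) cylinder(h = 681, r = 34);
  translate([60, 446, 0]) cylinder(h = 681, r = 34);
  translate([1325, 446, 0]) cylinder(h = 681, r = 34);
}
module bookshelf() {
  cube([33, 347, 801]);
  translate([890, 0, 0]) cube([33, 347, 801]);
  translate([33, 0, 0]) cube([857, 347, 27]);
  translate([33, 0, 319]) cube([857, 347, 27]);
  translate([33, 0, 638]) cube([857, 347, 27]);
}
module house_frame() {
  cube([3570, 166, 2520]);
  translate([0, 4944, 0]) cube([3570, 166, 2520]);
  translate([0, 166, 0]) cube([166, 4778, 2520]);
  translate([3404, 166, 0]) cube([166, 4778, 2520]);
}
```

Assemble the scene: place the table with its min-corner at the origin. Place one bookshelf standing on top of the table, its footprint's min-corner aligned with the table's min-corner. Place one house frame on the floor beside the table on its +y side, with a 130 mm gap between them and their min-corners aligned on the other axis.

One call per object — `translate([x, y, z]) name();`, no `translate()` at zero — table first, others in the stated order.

table();
translate([0, 0, 725]) bookshelf();
translate([0, 636, 0]) house_frame();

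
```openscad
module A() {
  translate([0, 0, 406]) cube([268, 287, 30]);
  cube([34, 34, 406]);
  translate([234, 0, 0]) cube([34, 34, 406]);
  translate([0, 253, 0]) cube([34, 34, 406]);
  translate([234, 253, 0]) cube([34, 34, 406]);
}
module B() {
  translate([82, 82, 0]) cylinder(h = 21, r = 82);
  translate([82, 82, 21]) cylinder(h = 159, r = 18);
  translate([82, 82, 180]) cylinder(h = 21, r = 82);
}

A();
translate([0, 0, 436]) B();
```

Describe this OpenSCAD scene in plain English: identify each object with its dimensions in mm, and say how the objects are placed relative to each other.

A is a four-legged stool. The seat is a 268×287×30 mm slab whose top surface is at z = 436 mm; four square legs, each 34×34 mm in cross-section, run from the floor (z = 0) to the underside of the seat, each flush with a corner of the seat.

B is a spool: two coaxial disc flanges of radius 82 mm and thickness 21 mm, joined by a core cylinder of radius 18 mm and height 159 mm. The lower flange rests on z = 0 and the three cylinders share a vertical axis.

The spool is on top of the stool.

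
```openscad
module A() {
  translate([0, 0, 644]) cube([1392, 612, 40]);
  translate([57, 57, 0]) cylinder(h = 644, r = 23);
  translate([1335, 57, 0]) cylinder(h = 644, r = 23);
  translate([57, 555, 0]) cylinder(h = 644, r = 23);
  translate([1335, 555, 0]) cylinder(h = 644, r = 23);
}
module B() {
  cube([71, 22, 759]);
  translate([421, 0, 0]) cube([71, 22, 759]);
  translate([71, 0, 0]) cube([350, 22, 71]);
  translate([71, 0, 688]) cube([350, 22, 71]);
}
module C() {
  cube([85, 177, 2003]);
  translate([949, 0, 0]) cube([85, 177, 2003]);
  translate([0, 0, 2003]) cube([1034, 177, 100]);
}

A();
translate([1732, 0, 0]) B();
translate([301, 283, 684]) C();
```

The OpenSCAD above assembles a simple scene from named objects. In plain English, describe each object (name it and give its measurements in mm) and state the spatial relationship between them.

A is a rectangular dining table. The top is 1392×612×40 mm with its upper surface at z = 684 mm. It stands on four round legs of 46 mm diameter, each leg's bounding box inset 34 mm from the nearest pair of top edges, running from the floor to the underside of the top.

B is a picture frame with a 350×617 mm rectangular opening (x by z) and a uniform 71 mm border on every side. Frame depth is 22 mm along y. It is built from two vertical stiles running the full outside height and two horizontal rails spanning the gap between the stiles.

C is a door frame. The clear opening is 864 mm wide and 2003 mm high. Two 85 mm wide jambs, 177 mm deep, stand either side of the opening from the floor to the top of the opening. A 100 mm thick head sits across the top of both jambs, spanning the full outside width of the frame.

The picture frame is on the floor beside the table on its +x side. The door frame is on top of the table.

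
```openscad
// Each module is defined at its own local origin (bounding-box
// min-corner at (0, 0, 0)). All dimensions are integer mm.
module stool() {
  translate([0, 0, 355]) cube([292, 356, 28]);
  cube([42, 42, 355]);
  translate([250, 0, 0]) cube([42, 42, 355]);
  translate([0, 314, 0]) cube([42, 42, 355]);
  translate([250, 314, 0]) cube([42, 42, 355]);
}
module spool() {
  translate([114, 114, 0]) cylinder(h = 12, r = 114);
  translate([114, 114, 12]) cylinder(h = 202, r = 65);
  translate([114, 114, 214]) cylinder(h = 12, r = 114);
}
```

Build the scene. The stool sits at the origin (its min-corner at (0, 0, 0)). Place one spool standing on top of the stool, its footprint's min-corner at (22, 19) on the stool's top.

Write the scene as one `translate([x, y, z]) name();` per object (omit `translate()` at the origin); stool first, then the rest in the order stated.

stool();
translate([22, 19, 383]) spool();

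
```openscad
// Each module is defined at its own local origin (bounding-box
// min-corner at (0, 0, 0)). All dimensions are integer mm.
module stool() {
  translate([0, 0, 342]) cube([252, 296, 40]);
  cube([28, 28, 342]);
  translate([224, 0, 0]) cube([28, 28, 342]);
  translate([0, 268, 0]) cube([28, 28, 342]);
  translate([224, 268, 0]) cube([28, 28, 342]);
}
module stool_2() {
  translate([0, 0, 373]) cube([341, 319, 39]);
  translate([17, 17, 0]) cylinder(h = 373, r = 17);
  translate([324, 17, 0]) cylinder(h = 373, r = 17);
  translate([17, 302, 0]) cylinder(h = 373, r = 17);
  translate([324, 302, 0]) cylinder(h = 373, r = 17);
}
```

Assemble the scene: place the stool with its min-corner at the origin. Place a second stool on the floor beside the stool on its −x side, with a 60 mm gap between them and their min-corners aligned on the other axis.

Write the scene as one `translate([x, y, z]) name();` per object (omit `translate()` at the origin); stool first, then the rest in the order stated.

stool();
translate([-401, 0, 0]) stool_2();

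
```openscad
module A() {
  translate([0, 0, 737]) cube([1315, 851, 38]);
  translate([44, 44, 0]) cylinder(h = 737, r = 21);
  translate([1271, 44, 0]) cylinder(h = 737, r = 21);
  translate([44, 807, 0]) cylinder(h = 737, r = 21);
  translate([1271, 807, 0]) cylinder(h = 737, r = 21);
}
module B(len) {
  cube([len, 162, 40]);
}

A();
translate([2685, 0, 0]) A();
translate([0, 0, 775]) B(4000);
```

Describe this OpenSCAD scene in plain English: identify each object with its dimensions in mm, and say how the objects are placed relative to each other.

A is a rectangular dining table. The top is 1315×851×38 mm with its upper surface at z = 775 mm. It stands on four round legs of 42 mm diameter, each leg's bounding box inset 23 mm from the nearest pair of top edges, running from the floor to the underside of the top.

B is a rectangular beam 4000 mm long (x), 162 mm deep (y), 40 mm thick (z).

The beam spans the tops of two tables placed 1370 mm apart, resting at z = 775 mm.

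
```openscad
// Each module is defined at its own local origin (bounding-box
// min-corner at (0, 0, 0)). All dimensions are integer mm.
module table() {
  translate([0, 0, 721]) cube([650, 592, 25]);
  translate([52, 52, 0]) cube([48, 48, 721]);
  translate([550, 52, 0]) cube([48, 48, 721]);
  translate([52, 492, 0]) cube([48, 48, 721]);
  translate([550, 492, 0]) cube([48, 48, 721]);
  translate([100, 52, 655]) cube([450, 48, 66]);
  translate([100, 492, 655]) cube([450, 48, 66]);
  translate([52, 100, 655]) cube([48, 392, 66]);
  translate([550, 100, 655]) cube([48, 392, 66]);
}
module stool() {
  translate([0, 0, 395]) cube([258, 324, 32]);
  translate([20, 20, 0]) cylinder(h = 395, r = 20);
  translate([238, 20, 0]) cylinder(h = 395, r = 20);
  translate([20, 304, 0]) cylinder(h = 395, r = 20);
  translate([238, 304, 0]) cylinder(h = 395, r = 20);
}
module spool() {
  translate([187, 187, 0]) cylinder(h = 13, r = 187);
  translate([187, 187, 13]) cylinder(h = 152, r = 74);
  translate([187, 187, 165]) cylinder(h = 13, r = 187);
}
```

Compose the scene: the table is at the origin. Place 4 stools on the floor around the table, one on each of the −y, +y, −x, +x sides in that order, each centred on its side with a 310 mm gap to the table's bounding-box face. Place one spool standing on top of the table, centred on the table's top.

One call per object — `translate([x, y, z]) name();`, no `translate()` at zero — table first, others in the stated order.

table();
translate([196, -634, 0]) stool();
translate([196, 902, 0]) stool();
translate([-568, 134, 0]) stool();
translate([960, 134, 0]) stool();
translate([138, 109, 746]) spool();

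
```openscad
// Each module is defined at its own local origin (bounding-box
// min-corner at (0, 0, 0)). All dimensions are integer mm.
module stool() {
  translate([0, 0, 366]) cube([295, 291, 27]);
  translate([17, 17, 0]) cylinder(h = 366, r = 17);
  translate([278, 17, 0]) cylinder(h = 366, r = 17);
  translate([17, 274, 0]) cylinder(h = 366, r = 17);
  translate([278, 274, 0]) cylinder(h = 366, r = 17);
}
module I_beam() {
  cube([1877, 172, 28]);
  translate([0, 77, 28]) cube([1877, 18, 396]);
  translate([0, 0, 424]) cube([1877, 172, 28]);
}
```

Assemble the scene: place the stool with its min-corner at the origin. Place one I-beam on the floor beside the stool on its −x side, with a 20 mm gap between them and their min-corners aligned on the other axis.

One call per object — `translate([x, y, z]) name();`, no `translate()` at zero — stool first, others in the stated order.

stool();
translate([-1897, 0, 0]) I_beam();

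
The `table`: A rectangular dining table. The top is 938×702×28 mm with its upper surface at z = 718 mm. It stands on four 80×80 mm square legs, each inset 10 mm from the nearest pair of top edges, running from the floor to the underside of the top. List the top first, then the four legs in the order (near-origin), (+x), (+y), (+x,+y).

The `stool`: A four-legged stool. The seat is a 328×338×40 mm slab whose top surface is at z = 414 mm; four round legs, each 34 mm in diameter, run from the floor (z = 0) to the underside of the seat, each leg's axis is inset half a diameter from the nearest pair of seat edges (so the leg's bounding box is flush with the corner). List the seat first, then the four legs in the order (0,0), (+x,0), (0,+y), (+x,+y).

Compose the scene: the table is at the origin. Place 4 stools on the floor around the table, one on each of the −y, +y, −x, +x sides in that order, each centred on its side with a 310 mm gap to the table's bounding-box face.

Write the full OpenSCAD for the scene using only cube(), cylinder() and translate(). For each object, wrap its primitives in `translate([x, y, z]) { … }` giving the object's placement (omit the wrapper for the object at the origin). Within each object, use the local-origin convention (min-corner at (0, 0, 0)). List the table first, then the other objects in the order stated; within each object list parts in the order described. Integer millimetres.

translate([0, 0, 690]) cube([938, 702, 28]);
translate([10, 10, 0]) cube([80, 80, 690]);
translate([848, 10, 0]) cube([80, 80, 690]);
translate([10, 612, 0]) cube([80, 80, 690]);
translate([848, 612, 0]) cube([80, 80, 690]);
translate([305, -648, 0]) {
  translate([0, 0, 374]) cube([328, 338, 40]);
  translate([17, 17, 0]) cylinder(h = 374, r = 17);
  translate([311, 17, 0]) cylinder(h = 374, r = 17);
  translate([17, 321, 0]) cylinder(h = 374, r = 17);
  translate([311, 321, 0]) cylinder(h = 374, r = 17);
}
translate([305, 1012, 0]) {
  translate([0, 0, 374]) cube([328, 338, 40]);
  translate([17, 17, 0]) cylinder(h = 374, r = 17);
  translate([311, 17, 0]) cylinder(h = 374, r = 17);
  translate([17, 321, 0]) cylinder(h = 374, r = 17);
  translate([311, 321, 0]) cylinder(h = 374, r = 17);
}
translate([-638, 182, 0]) {
  translate([0, 0, 374]) cube([328, 338, 40]);
  translate([17, 17, 0]) cylinder(h = 374, r = 17);
  translate([311, 17, 0]) cylinder(h = 374, r = 17);
  translate([17, 321, 0]) cylinder(h = 374, r = 17);
  translate([311, 321, 0]) cylinder(h = 374, r = 17);
}
translate([1248, 182, 0]) {
  translate([0, 0, 374]) cube([328, 338, 40]);
  translate([17, 17, 0]) cylinder(h = 374, r = 17);
  translate([311, 17, 0]) cylinder(h = 374, r = 17);
  translate([17, 321, 0]) cylinder(h = 374, r = 17);
  translate([311, 321, 0]) cylinder(h = 374, r = 17);
}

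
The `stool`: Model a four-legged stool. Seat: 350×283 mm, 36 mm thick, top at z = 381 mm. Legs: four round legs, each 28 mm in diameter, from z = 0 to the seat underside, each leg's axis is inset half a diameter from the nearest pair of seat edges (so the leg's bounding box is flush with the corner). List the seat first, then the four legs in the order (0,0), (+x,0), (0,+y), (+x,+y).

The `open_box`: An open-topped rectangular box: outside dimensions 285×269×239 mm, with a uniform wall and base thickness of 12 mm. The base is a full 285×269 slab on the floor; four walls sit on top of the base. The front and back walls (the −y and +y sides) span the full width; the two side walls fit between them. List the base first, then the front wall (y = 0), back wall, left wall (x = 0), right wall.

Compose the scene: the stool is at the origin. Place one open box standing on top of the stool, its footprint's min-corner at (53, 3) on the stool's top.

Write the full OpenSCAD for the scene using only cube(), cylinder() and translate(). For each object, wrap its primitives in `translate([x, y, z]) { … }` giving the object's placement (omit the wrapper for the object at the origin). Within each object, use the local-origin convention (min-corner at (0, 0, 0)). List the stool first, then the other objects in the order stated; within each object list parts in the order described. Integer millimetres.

translate([0, 0, 345]) cube([350, 283, 36]);
translate([14, 14, 0]) cylinder(h = 345, r = 14);
translate([336, 14, 0]) cylinder(h = 345, r = 14);
translate([14, 269, 0]) cylinder(h = 345, r = 14);
translate([336, 269, 0]) cylinder(h = 345, r = 14);
translate([53, 3, 381]) {
  cube([285, 269, 12]);
  translate([0, 0, 12]) cube([285, 12, 227]);
  translate([0, 257, 12]) cube([285, 12, 227]);
  translate([0, 12, 12]) cube([12, 245, 227]);
  translate([273, 12, 12]) cube([12, 245, 227]);
}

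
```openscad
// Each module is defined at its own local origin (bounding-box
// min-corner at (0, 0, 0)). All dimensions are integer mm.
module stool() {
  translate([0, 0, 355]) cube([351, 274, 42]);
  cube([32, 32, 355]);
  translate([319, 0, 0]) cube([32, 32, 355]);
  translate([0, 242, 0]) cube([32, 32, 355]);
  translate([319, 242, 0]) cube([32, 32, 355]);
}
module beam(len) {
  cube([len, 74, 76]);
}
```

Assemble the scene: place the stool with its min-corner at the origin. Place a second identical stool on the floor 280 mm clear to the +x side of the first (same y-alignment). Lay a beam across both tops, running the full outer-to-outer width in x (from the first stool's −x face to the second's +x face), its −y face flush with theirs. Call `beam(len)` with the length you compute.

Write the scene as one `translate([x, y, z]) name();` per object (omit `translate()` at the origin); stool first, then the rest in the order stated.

stool();
translate([631, 0, 0]) stool();
translate([0, 0, 397]) beam(982);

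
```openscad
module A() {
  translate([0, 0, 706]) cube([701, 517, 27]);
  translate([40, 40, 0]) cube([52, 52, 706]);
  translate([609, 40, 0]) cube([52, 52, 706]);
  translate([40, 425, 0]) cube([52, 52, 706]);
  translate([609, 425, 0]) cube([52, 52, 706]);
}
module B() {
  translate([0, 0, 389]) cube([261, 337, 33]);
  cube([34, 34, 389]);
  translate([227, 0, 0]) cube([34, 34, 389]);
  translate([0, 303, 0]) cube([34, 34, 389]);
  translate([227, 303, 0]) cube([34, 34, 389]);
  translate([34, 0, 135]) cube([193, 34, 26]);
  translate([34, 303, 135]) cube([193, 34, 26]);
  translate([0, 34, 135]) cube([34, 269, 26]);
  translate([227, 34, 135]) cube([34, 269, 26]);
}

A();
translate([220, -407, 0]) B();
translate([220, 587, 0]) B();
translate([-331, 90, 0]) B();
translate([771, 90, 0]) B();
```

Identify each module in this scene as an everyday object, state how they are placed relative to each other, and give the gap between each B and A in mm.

A is a table. B is a stool. Four stools sit around the table at the −y, +y, −x, +x sides. The gap between each stool and the table is 70 mm.

Each stool's nearest face is 70 mm from the table's bounding box.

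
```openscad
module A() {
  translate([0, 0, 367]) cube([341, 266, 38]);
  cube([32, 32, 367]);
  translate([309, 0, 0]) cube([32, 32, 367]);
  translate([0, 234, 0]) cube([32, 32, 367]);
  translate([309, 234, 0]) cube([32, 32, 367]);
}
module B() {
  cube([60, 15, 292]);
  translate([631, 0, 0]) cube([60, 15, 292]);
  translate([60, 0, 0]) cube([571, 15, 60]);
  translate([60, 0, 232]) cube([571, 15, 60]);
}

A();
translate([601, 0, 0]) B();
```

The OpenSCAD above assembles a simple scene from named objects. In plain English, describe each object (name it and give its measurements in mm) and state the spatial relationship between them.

A is a simple wooden stool: a rectangular seat 341 mm (x) by 266 mm (y), 38 mm thick, top face at z = 405 mm, on four square legs, each 32×32 mm in cross-section. The legs rest on z = 0, each flush with a corner of the seat.

B is a picture frame with a 571×172 mm rectangular opening (x by z) and a uniform 60 mm border on every side. Frame depth is 15 mm along y. It is built from two vertical stiles running the full outside height and two horizontal rails spanning the gap between the stiles.

The picture frame is on the floor beside the stool on its +x side.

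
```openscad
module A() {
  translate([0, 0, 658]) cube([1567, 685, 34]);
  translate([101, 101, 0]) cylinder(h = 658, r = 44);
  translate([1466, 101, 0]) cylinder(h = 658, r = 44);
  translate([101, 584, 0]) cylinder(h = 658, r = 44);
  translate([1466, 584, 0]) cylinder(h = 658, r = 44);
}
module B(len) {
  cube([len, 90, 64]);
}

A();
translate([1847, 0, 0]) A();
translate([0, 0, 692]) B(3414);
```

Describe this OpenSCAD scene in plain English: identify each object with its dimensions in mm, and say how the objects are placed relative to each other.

A is a rectangular dining table. The top is 1567×685×34 mm with its upper surface at z = 692 mm. It stands on four round legs of 88 mm diameter, each leg's bounding box inset 57 mm from the nearest pair of top edges, running from the floor to the underside of the top.

B is a rectangular beam 3414 mm long (x), 90 mm deep (y), 64 mm thick (z).

The beam spans the tops of two tables placed 280 mm apart, resting at z = 692 mm.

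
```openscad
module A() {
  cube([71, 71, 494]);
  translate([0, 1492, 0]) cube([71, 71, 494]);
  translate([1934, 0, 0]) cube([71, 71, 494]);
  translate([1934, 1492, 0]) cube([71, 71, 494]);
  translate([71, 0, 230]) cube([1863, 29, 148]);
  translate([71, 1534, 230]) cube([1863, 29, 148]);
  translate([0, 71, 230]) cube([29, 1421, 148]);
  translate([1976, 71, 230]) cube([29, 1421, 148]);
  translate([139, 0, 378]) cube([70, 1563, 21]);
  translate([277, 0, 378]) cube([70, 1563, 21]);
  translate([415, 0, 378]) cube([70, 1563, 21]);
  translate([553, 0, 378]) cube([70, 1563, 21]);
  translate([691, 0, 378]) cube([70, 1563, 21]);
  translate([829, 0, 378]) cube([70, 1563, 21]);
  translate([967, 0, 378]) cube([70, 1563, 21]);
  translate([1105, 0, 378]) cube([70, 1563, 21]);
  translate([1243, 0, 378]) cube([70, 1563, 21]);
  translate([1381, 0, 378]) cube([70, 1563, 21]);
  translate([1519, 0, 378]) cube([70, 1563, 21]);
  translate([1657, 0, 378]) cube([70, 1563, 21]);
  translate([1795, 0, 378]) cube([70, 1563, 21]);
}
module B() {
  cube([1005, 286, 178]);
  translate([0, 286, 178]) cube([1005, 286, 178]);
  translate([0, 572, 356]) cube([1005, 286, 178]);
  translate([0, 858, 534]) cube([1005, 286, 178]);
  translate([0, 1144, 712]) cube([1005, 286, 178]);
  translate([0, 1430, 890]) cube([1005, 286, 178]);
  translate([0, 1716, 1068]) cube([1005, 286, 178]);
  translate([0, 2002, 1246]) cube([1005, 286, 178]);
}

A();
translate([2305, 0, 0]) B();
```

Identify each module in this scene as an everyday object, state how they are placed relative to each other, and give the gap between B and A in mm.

A is a bed frame. B is a staircase. The staircase is on the floor beside the bed frame on its +x side. The gap between the staircase and the bed frame is 300 mm.

The staircase's nearest face is 300 mm from the bed frame's +x face.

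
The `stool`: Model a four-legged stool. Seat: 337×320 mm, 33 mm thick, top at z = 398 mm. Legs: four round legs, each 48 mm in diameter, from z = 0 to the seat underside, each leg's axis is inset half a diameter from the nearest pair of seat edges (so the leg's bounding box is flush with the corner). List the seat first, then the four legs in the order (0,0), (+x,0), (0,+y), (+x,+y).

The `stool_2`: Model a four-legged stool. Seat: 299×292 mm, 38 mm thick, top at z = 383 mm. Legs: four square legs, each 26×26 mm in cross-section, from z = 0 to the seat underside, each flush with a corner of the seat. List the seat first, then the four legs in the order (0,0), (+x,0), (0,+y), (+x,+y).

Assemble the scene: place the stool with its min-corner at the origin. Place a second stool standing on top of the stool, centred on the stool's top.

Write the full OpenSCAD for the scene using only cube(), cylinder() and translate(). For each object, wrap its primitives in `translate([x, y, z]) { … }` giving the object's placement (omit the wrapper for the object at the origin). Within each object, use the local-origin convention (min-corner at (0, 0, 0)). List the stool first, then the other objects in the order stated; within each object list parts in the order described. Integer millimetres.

translate([0, 0, 365]) cube([337, 320, 33]);
translate([24, 24, 0]) cylinder(h = 365, r = 24);
translate([313, 24, 0]) cylinder(h = 365, r = 24);
translate([24, 296, 0]) cylinder(h = 365, r = 24);
translate([313, 296, 0]) cylinder(h = 365, r = 24);
translate([19, 14, 398]) {
  translate([0, 0, 345]) cube([299, 292, 38]);
  cube([26, 26, 345]);
  translate([273, 0, 0]) cube([26, 26, 345]);
  translate([0, 266, 0]) cube([26, 26, 345]);
  translate([273, 266, 0]) cube([26, 26, 345]);
}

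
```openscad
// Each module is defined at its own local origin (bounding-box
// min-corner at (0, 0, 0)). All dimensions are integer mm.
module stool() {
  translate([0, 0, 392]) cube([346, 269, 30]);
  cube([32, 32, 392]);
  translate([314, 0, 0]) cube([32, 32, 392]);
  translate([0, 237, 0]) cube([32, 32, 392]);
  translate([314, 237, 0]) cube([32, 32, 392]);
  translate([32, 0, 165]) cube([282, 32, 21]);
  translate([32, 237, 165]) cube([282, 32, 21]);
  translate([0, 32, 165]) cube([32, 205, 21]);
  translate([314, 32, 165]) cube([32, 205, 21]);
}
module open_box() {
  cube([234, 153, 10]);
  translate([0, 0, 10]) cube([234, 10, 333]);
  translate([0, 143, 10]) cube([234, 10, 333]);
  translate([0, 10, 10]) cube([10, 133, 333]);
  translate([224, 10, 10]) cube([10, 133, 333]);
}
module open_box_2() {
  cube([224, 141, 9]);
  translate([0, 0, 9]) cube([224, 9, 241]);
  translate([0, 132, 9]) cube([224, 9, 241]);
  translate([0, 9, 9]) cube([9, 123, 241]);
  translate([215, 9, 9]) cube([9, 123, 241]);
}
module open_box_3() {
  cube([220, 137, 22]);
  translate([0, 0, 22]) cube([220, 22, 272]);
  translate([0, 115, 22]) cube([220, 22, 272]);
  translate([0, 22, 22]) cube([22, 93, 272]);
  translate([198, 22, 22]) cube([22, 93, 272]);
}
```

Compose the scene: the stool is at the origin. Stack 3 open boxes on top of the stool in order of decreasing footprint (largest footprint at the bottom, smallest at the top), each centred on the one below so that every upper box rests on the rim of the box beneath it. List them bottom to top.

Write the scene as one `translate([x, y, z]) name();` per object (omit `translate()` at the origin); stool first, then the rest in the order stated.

stool();
translate([56, 58, 422]) open_box();
translate([61, 64, 765]) open_box_2();
translate([63, 66, 1015]) open_box_3();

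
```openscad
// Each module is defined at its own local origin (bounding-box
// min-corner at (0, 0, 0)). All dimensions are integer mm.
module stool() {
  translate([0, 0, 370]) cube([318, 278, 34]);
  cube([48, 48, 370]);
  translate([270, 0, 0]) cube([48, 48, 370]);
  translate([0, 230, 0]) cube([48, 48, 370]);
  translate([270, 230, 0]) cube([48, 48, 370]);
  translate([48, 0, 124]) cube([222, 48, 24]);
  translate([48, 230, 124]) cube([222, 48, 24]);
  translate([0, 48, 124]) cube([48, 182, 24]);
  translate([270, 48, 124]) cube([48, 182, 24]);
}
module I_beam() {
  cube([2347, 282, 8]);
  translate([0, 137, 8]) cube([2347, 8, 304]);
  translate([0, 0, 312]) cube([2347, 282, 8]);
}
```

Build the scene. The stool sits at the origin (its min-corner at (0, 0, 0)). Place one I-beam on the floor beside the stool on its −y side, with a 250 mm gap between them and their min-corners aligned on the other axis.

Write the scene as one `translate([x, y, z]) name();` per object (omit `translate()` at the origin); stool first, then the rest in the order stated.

stool();
translate([0, -532, 0]) I_beam();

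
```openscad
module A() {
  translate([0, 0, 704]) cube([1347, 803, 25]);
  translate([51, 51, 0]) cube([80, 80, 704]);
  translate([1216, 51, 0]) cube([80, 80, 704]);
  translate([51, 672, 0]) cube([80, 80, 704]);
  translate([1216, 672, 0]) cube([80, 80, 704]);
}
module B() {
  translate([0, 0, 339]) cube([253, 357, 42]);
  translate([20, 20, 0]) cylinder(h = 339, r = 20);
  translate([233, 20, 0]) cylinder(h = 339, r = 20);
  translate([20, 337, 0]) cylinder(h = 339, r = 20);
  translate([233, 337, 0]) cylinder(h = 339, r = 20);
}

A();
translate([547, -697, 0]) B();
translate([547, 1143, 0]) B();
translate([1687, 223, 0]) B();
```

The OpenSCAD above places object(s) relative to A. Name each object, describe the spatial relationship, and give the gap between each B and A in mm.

A is a table. B is a stool. Three stools sit around the table at the −y, +y, +x sides. The gap between each stool and the table is 340 mm.

Each stool's nearest face is 340 mm from the table's bounding box.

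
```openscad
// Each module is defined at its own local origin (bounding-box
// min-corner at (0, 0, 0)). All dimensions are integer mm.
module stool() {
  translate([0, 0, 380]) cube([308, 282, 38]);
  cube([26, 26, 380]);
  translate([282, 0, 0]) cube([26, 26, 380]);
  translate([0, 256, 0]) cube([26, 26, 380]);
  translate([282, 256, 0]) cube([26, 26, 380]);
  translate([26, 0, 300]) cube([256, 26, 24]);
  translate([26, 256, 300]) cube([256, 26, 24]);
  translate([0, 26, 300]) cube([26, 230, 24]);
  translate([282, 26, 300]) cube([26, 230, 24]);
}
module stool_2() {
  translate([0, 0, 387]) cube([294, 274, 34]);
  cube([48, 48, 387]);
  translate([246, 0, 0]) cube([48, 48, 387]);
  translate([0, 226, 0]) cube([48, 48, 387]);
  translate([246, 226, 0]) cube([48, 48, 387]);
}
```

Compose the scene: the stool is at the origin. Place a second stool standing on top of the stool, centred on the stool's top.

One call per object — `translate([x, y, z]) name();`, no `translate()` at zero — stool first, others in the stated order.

stool();
translate([7, 4, 418]) stool_2();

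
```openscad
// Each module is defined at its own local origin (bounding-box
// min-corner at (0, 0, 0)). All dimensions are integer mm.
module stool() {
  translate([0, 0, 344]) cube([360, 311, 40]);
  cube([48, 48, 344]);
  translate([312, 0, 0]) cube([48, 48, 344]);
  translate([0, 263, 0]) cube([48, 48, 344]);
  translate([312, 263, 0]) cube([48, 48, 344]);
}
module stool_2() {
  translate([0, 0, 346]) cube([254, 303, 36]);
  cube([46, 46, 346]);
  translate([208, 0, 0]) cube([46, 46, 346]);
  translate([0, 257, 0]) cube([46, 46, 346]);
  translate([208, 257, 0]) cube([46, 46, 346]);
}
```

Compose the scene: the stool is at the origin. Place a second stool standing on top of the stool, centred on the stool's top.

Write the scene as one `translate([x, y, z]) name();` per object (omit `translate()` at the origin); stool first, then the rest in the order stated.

stool();
translate([53, 4, 384]) stool_2();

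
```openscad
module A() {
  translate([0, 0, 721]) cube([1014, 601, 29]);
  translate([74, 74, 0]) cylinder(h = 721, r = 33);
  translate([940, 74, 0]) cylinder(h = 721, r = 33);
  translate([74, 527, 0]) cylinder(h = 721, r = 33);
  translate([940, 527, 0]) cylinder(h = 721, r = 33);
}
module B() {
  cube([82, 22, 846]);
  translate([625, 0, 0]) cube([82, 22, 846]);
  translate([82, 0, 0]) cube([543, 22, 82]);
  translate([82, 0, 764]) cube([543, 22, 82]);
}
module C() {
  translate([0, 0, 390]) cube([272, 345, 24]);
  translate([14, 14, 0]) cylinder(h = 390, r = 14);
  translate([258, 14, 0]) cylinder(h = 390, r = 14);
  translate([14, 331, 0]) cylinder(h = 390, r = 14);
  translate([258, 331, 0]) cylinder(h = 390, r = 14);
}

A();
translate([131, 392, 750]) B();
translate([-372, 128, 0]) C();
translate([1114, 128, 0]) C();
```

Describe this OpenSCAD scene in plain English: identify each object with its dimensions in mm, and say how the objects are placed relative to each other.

A is a table: top 1014 mm (x) × 601 mm (y), 29 mm thick, upper face at z = 750 mm, on four round legs of 66 mm diameter, each leg's bounding box inset 41 mm from the nearest pair of top edges, running from z = 0 to the bottom of the top.

B is a rectangular picture frame lying in the x–z plane (depth along y). The opening is 543 mm wide (x) by 682 mm tall (z), surrounded by a border 82 mm wide on all four sides. The frame is 22 mm deep and is made of two full-height vertical stiles with two horizontal rails fitted between them.

C is a four-legged stool. The seat is a 272×345×24 mm slab whose top surface is at z = 414 mm; four round legs, each 28 mm in diameter, run from the floor (z = 0) to the underside of the seat, each leg's axis is inset half a diameter from the nearest pair of seat edges (so the leg's bounding box is flush with the corner).

The picture frame is on top of the table. Two stools sit around the table at the −x, +x sides.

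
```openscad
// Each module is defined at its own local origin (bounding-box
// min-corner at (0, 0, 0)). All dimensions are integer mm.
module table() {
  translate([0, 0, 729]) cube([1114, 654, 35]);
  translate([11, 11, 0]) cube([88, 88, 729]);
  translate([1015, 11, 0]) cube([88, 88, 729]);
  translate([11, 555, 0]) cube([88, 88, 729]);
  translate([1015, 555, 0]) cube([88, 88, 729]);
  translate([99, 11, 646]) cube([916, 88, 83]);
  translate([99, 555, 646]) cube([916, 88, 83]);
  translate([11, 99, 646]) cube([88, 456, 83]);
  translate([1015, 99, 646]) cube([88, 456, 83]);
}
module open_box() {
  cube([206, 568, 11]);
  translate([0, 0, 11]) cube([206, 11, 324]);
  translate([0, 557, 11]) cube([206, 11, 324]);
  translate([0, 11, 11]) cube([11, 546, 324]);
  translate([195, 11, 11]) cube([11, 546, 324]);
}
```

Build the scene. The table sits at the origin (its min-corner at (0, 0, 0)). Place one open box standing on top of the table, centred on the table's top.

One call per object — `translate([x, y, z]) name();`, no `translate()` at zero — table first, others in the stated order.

table();
translate([454, 43, 764]) open_box();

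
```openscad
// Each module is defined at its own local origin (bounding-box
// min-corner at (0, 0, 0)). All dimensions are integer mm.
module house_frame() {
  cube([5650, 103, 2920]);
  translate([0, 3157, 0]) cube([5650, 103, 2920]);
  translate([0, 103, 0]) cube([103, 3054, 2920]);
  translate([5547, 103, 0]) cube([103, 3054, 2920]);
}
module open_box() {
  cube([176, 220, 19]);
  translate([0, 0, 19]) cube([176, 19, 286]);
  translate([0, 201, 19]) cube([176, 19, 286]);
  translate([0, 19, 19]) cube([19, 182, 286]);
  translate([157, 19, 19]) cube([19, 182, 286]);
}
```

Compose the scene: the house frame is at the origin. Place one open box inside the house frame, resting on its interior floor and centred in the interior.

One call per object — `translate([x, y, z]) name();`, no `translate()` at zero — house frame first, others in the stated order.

house_frame();
translate([2737, 1520, 0]) open_box();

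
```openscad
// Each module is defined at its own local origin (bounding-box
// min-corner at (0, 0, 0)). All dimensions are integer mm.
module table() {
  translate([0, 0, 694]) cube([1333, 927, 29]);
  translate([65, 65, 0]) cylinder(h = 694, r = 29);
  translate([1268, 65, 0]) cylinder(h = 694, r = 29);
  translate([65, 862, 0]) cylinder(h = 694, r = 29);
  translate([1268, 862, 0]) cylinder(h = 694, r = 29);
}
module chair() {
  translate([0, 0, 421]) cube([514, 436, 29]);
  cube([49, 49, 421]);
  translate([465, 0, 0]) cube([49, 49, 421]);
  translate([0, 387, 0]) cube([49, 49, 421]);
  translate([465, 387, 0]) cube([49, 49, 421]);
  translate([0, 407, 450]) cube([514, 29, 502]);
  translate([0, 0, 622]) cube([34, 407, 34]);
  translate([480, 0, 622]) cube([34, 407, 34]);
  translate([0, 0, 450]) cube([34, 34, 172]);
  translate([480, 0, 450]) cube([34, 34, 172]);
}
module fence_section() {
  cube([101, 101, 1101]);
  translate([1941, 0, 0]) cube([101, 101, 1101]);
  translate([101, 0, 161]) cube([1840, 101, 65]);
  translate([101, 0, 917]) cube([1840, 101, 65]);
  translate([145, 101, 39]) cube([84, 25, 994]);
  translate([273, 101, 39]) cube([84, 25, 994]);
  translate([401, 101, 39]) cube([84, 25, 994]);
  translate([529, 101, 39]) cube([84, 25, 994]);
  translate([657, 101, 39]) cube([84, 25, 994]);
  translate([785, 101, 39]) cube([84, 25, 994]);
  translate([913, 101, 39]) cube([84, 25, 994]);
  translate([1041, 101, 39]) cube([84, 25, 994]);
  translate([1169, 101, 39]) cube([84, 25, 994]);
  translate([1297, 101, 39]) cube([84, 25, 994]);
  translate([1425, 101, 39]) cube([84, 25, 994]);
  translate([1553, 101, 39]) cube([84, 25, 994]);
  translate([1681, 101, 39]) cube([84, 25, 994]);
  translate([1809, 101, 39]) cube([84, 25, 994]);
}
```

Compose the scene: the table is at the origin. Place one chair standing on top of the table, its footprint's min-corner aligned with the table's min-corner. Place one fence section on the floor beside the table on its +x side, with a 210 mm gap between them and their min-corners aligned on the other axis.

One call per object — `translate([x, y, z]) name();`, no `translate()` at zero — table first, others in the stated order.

table();
translate([0, 0, 723]) chair();
translate([1543, 0, 0]) fence_section();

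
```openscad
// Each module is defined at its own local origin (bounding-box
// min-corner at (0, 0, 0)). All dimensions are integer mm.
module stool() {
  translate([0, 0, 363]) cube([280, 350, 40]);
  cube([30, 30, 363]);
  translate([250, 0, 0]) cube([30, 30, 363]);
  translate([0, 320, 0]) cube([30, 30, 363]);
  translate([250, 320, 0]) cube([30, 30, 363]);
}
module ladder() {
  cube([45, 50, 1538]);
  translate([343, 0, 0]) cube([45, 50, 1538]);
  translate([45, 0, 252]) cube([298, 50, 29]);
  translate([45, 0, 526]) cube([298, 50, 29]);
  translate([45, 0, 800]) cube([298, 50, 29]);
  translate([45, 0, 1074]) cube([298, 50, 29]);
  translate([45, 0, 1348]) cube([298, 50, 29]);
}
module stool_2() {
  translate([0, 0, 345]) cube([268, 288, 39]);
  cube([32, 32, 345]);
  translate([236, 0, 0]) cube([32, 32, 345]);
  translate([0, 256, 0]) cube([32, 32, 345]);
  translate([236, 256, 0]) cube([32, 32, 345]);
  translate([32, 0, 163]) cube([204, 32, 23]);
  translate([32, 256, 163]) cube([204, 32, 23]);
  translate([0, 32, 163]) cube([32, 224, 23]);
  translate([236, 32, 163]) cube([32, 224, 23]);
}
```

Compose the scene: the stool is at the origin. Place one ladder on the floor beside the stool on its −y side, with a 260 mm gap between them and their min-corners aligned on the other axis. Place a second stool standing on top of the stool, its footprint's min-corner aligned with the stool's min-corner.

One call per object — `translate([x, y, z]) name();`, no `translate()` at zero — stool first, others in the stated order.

stool();
translate([0, -310, 0]) ladder();
translate([0, 0, 403]) stool_2();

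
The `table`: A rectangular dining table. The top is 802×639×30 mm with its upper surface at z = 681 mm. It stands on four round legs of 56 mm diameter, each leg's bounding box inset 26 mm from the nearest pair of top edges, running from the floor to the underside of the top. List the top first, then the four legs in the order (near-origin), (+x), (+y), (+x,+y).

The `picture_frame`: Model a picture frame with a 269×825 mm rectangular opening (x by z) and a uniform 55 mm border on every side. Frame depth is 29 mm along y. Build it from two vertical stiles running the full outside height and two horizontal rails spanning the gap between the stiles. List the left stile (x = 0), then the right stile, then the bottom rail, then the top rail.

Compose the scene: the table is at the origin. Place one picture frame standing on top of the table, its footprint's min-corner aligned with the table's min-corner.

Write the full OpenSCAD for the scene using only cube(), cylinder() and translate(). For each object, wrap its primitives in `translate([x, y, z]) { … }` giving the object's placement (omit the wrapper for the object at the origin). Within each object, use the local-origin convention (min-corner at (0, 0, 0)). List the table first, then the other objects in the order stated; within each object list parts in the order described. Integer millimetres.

translate([0, 0, 651]) cube([802, 639, 30]);
translate([54, 54, 0]) cylinder(h = 651, r = 28);
translate([748, 54, 0]) cylinder(h = 651, r = 28);
translate([54, 585, 0]) cylinder(h = 651, r = 28);
translate([748, 585, 0]) cylinder(h = 651, r = 28);
translate([0, 0, 681]) {
  cube([55, 29, 935]);
  translate([324, 0, 0]) cube([55, 29, 935]);
  translate([55, 0, 0]) cube([269, 29, 55]);
  translate([55, 0, 880]) cube([269, 29, 55]);
}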